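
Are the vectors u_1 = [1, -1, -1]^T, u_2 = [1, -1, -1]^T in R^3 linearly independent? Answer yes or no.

Form the matrix with these vectors as rows and row reduce.
R2 ← R2 − R1: [0, 0, 0]
1 nonzero row, so the 2 vectors span a space of dimension 1.
Since 1 < 2, the vectors are linearly dependent.

no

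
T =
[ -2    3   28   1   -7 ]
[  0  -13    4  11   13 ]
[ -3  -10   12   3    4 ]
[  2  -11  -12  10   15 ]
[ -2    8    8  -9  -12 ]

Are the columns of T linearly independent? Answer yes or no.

no

Row reduce T to echelon form.
R3 ← R3 − (3/2)·R1: [0, -29/2, -30, 3/2, 29/2]
R4 ← R4 + R1: [0, -8, 16, 11, 8]
R5 ← R5 − R1: [0, 5, -20, -10, -5]
R3 ← R3 − (29/26)·R2: [0, 0, -448/13, -140/13, 0]
R4 ← R4 − (8/13)·R2: [0, 0, 176/13, 55/13, 0]
R5 ← R5 + (5/13)·R2: [0, 0, -240/13, -75/13, 0]
R4 ← R4 + (11/28)·R3: [0, 0, 0, 0, 0]
R5 ← R5 − (15/28)·R3: [0, 0, 0, 0, 0]
3 pivots among 5 columns.
Only 3 < 5 pivot columns, so the columns are linearly dependent.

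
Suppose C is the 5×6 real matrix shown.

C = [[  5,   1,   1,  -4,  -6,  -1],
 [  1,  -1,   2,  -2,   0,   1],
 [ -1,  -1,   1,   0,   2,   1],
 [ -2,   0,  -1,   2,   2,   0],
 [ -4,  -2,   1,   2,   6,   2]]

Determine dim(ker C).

Row reduce to echelon form.
R2 ← R2 − (1/5)·R1: [0, -6/5, 9/5, -6/5, 6/5, 6/5]
R3 ← R3 + (1/5)·R1: [0, -4/5, 6/5, -4/5, 4/5, 4/5]
R4 ← R4 + (2/5)·R1: [0, 2/5, -3/5, 2/5, -2/5, -2/5]
R5 ← R5 + (4/5)·R1: [0, -6/5, 9/5, -6/5, 6/5, 6/5]
R3 ← R3 − (2/3)·R2: [0, 0, 0, 0, 0, 0]
R4 ← R4 + (1/3)·R2: [0, 0, 0, 0, 0, 0]
R5 ← R5 − R2: [0, 0, 0, 0, 0, 0]
2 nonzero rows, so rank(C) = 2.
C has 6 columns; by rank–nullity, nullity = 6 − 2 = 4.

4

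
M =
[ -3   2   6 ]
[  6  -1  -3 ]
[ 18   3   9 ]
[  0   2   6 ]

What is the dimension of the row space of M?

Row reduce to echelon form.
R2 ← R2 + (2)·R1: [0, 3, 9]
R3 ← R3 + (6)·R1: [0, 15, 45]
R3 ← R3 − (5)·R2: [0, 0, 0]
R4 ← R4 − (2/3)·R2: [0, 0, 0]
Echelon form has 2 nonzero rows, so rank(M) = 2.
The row space has dimension equal to the rank: 2.

2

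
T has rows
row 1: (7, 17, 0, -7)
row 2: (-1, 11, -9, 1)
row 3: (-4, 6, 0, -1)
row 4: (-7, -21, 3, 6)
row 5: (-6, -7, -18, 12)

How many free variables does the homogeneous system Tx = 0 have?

Row reduce to echelon form.
R2 ← R2 + (1/7)·R1: [0, 94/7, -9, 0]
R3 ← R3 + (4/7)·R1: [0, 110/7, 0, -5]
R4 ← R4 + R1: [0, -4, 3, -1]
R5 ← R5 + (6/7)·R1: [0, 53/7, -18, 6]
R3 ← R3 − (55/47)·R2: [0, 0, 495/47, -5]
R4 ← R4 + (14/47)·R2: [0, 0, 15/47, -1]
R5 ← R5 − (53/94)·R2: [0, 0, -1215/94, 6]
R4 ← R4 − (1/33)·R3: [0, 0, 0, -28/33]
R5 ← R5 + (27/22)·R3: [0, 0, 0, -3/22]
R5 ← R5 − (9/56)·R4: [0, 0, 0, 0]
4 nonzero rows, so rank(T) = 4.
T has 4 columns; by rank–nullity, nullity = 4 − 4 = 0.

0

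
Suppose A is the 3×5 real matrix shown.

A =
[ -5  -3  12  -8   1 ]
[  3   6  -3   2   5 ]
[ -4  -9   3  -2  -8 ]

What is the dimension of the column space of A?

2

Row reduce to echelon form.
R2 ← R2 + (3/5)·R1: [0, 21/5, 21/5, -14/5, 28/5]
R3 ← R3 − (4/5)·R1: [0, -33/5, -33/5, 22/5, -44/5]
R3 ← R3 + (11/7)·R2: [0, 0, 0, 0, 0]
Echelon form has 2 nonzero rows, so rank(A) = 2.
The column space has dimension equal to the rank: 2.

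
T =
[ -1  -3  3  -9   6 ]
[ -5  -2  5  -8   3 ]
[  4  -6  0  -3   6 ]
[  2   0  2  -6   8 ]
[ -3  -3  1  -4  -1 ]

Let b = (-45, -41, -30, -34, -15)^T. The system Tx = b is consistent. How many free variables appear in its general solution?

0

Row reduce the augmented matrix [T | b].
R2 ← R2 − (5)·R1: [0, 13, -10, 37, -27, 184]
R3 ← R3 + (4)·R1: [0, -18, 12, -39, 30, -210]
R4 ← R4 + (2)·R1: [0, -6, 8, -24, 20, -124]
R5 ← R5 − (3)·R1: [0, 6, -8, 23, -19, 120]
R3 ← R3 + (18/13)·R2: [0, 0, -24/13, 159/13, -96/13, 582/13]
R4 ← R4 + (6/13)·R2: [0, 0, 44/13, -90/13, 98/13, -508/13]
R5 ← R5 − (6/13)·R2: [0, 0, -44/13, 77/13, -85/13, 456/13]
R4 ← R4 + (11/6)·R3: [0, 0, 0, 31/2, -6, 43]
R5 ← R5 − (11/6)·R3: [0, 0, 0, -33/2, 7, -47]
R5 ← R5 + (33/31)·R4: [0, 0, 0, 0, 19/31, -38/31]
The echelon form has 5 nonzero rows, and every pivot lies in the first 5 columns, so rank(T) = rank([T|b]) = 5.
The system is consistent.
Free variables = (unknowns) − (rank) = 5 − 5 = 0.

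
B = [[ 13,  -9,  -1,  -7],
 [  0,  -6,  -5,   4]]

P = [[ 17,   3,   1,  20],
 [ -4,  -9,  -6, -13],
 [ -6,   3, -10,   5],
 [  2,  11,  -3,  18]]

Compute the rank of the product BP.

2

First compute BP:
[[249,  40,  98, 246],
 [ 62,  83,  74, 125]]
Now row reduce the product.
R2 ← R2 − (62/249)·R1: [0, 18187/249, 12350/249, 5291/83]
2 nonzero rows, so rank(BP) = 2.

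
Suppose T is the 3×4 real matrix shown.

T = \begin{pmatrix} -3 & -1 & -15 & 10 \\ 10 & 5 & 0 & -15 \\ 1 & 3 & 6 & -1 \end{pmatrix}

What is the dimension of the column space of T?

Row reduce to echelon form.
R2 ← R2 + (10/3)·R1: [0, 5/3, -50, 55/3]
R3 ← R3 + (1/3)·R1: [0, 8/3, 1, 7/3]
R3 ← R3 − (8/5)·R2: [0, 0, 81, -27]
Echelon form has 3 nonzero rows, so rank(T) = 3.
The column space has dimension equal to the rank: 3.

3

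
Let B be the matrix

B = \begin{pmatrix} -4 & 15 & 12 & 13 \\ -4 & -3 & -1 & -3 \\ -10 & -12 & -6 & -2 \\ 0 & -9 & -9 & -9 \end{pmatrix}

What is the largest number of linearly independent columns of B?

Row reduce to echelon form.
R2 ← R2 − R1: [0, -18, -13, -16]
R3 ← R3 − (5/2)·R1: [0, -99/2, -36, -69/2]
R3 ← R3 − (11/4)·R2: [0, 0, -1/4, 19/2]
R4 ← R4 − (1/2)·R2: [0, 0, -5/2, -1]
R4 ← R4 − (10)·R3: [0, 0, 0, -96]
Echelon form has 4 nonzero rows, so rank(B) = 4.
The rank gives the maximum number of linearly independent columns: 4.

4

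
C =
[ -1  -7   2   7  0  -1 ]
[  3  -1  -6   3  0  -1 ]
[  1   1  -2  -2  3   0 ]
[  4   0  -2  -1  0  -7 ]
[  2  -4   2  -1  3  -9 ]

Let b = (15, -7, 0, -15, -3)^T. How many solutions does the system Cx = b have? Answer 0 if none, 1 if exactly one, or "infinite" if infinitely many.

infinite

Row reduce the augmented matrix [C | b].
R2 ← R2 + (3)·R1: [0, -22, 0, 24, 0, -4, 38]
R3 ← R3 + R1: [0, -6, 0, 5, 3, -1, 15]
R4 ← R4 + (4)·R1: [0, -28, 6, 27, 0, -11, 45]
R5 ← R5 + (2)·R1: [0, -18, 6, 13, 3, -11, 27]
R3 ← R3 − (3/11)·R2: [0, 0, 0, -17/11, 3, 1/11, 51/11]
R4 ← R4 − (14/11)·R2: [0, 0, 6, -39/11, 0, -65/11, -37/11]
R5 ← R5 − (9/11)·R2: [0, 0, 6, -73/11, 3, -85/11, -45/11]
Swap R3 ↔ R4
R5 ← R5 − R3: [0, 0, 0, -34/11, 3, -20/11, -8/11]
R5 ← R5 − (2)·R4: [0, 0, 0, 0, -3, -2, -10]
The echelon form has 5 nonzero rows, and every pivot lies in the first 6 columns, so rank(C) = rank([C|b]) = 5.
The system is consistent.
rank = 5 < 6 unknowns, so there are infinitely many solutions.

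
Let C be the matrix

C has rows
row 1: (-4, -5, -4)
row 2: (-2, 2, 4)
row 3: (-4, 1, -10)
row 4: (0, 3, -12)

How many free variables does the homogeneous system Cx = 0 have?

Row reduce to echelon form.
R2 ← R2 − (1/2)·R1: [0, 9/2, 6]
R3 ← R3 − R1: [0, 6, -6]
R3 ← R3 − (4/3)·R2: [0, 0, -14]
R4 ← R4 − (2/3)·R2: [0, 0, -16]
R4 ← R4 − (8/7)·R3: [0, 0, 0]
3 nonzero rows, so rank(C) = 3.
C has 3 columns; by rank–nullity, nullity = 3 − 3 = 0.

0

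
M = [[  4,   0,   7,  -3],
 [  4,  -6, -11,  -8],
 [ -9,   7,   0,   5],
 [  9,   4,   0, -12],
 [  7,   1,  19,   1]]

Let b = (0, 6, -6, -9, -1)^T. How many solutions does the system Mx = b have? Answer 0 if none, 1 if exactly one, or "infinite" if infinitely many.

0

Row reduce the augmented matrix [M | b].
R2 ← R2 − R1: [0, -6, -18, -5, 6]
R3 ← R3 + (9/4)·R1: [0, 7, 63/4, -7/4, -6]
R4 ← R4 − (9/4)·R1: [0, 4, -63/4, -21/4, -9]
R5 ← R5 − (7/4)·R1: [0, 1, 27/4, 25/4, -1]
R3 ← R3 + (7/6)·R2: [0, 0, -21/4, -91/12, 1]
R4 ← R4 + (2/3)·R2: [0, 0, -111/4, -103/12, -5]
R5 ← R5 + (1/6)·R2: [0, 0, 15/4, 65/12, 0]
R4 ← R4 − (37/7)·R3: [0, 0, 0, 63/2, -72/7]
R5 ← R5 + (5/7)·R3: [0, 0, 0, 0, 5/7]
The echelon form has 5 nonzero rows; the last pivot sits in the augmented column, so rank(M) = 4 but rank([M|b]) = 5.
Since the ranks differ, the system is inconsistent.
It has no solutions.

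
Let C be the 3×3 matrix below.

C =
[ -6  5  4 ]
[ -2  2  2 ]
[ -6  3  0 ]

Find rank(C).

2

Row reduce to echelon form.
R2 ← R2 − (1/3)·R1: [0, 1/3, 2/3]
R3 ← R3 − R1: [0, -2, -4]
R3 ← R3 + (6)·R2: [0, 0, 0]
Echelon form has 2 nonzero rows, so rank(C) = 2.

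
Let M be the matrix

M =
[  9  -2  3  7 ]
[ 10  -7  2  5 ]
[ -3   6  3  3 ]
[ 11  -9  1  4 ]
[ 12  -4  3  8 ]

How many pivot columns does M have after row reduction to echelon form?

3

Row reduce to echelon form.
R2 ← R2 − (10/9)·R1: [0, -43/9, -4/3, -25/9]
R3 ← R3 + (1/3)·R1: [0, 16/3, 4, 16/3]
R4 ← R4 − (11/9)·R1: [0, -59/9, -8/3, -41/9]
R5 ← R5 − (4/3)·R1: [0, -4/3, -1, -4/3]
R3 ← R3 + (48/43)·R2: [0, 0, 108/43, 96/43]
R4 ← R4 − (59/43)·R2: [0, 0, -36/43, -32/43]
R5 ← R5 − (12/43)·R2: [0, 0, -27/43, -24/43]
R4 ← R4 + (1/3)·R3: [0, 0, 0, 0]
R5 ← R5 + (1/4)·R3: [0, 0, 0, 0]
Echelon form has 3 nonzero rows, so rank(M) = 3.
Each nonzero row contributes one pivot column: 3 pivot columns.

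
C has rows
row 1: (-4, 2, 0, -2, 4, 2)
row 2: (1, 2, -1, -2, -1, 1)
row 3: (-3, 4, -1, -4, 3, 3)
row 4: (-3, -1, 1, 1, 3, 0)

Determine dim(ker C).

4

Row reduce to echelon form.
R2 ← R2 + (1/4)·R1: [0, 5/2, -1, -5/2, 0, 3/2]
R3 ← R3 − (3/4)·R1: [0, 5/2, -1, -5/2, 0, 3/2]
R4 ← R4 − (3/4)·R1: [0, -5/2, 1, 5/2, 0, -3/2]
R3 ← R3 − R2: [0, 0, 0, 0, 0, 0]
R4 ← R4 + R2: [0, 0, 0, 0, 0, 0]
2 nonzero rows, so rank(C) = 2.
C has 6 columns; by rank–nullity, nullity = 6 − 2 = 4.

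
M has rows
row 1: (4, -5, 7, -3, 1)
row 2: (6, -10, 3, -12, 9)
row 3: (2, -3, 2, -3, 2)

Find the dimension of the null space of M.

3

Row reduce to echelon form.
R2 ← R2 − (3/2)·R1: [0, -5/2, -15/2, -15/2, 15/2]
R3 ← R3 − (1/2)·R1: [0, -1/2, -3/2, -3/2, 3/2]
R3 ← R3 − (1/5)·R2: [0, 0, 0, 0, 0]
2 nonzero rows, so rank(M) = 2.
M has 5 columns; by rank–nullity, nullity = 5 − 2 = 3.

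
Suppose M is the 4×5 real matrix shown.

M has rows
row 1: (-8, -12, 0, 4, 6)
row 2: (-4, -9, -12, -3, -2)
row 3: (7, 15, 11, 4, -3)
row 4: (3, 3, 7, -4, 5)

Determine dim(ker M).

Row reduce to echelon form.
R2 ← R2 − (1/2)·R1: [0, -3, -12, -5, -5]
R3 ← R3 + (7/8)·R1: [0, 9/2, 11, 15/2, 9/4]
R4 ← R4 + (3/8)·R1: [0, -3/2, 7, -5/2, 29/4]
R3 ← R3 + (3/2)·R2: [0, 0, -7, 0, -21/4]
R4 ← R4 − (1/2)·R2: [0, 0, 13, 0, 39/4]
R4 ← R4 + (13/7)·R3: [0, 0, 0, 0, 0]
3 nonzero rows, so rank(M) = 3.
M has 5 columns; by rank–nullity, nullity = 5 − 3 = 2.

2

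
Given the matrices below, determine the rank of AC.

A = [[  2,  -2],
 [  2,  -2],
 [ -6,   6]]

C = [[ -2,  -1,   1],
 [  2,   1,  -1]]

1

First compute AC:
[[ -8,  -4,   4],
 [ -8,  -4,   4],
 [ 24,  12, -12]]
Now row reduce the product.
R2 ← R2 − R1: [0, 0, 0]
R3 ← R3 + (3)·R1: [0, 0, 0]
1 nonzero row, so rank(AC) = 1.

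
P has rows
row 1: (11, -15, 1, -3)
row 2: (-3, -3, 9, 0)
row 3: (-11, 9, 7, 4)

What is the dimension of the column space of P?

Row reduce to echelon form.
R2 ← R2 + (3/11)·R1: [0, -78/11, 102/11, -9/11]
R3 ← R3 + R1: [0, -6, 8, 1]
R3 ← R3 − (11/13)·R2: [0, 0, 2/13, 22/13]
Echelon form has 3 nonzero rows, so rank(P) = 3.
The column space has dimension equal to the rank: 3.

3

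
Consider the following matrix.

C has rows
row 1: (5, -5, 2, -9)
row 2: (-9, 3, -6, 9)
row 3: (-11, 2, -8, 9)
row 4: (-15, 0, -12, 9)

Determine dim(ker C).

Row reduce to echelon form.
R2 ← R2 + (9/5)·R1: [0, -6, -12/5, -36/5]
R3 ← R3 + (11/5)·R1: [0, -9, -18/5, -54/5]
R4 ← R4 + (3)·R1: [0, -15, -6, -18]
R3 ← R3 − (3/2)·R2: [0, 0, 0, 0]
R4 ← R4 − (5/2)·R2: [0, 0, 0, 0]
2 nonzero rows, so rank(C) = 2.
C has 4 columns; by rank–nullity, nullity = 4 − 2 = 2.

2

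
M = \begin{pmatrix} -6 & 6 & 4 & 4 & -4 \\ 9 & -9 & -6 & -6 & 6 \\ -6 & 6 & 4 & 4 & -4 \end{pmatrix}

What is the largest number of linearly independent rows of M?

Row reduce to echelon form.
R2 ← R2 + (3/2)·R1: [0, 0, 0, 0, 0]
R3 ← R3 − R1: [0, 0, 0, 0, 0]
Echelon form has 1 nonzero row, so rank(M) = 1.
The rank gives the maximum number of linearly independent rows: 1.

1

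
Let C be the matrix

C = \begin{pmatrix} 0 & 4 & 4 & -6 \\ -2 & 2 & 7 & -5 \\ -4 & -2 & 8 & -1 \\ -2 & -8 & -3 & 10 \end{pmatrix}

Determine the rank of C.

2

Row reduce to echelon form.
Swap R1 ↔ R2
R3 ← R3 − (2)·R1: [0, -6, -6, 9]
R4 ← R4 − R1: [0, -10, -10, 15]
R3 ← R3 + (3/2)·R2: [0, 0, 0, 0]
R4 ← R4 + (5/2)·R2: [0, 0, 0, 0]
Echelon form has 2 nonzero rows, so rank(C) = 2.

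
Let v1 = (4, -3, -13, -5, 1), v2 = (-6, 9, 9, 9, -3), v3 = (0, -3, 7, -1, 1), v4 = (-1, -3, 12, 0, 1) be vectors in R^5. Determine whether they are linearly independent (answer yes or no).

no

Form the matrix with these vectors as rows and row reduce.
R2 ← R2 + (3/2)·R1: [0, 9/2, -21/2, 3/2, -3/2]
R4 ← R4 + (1/4)·R1: [0, -15/4, 35/4, -5/4, 5/4]
R3 ← R3 + (2/3)·R2: [0, 0, 0, 0, 0]
R4 ← R4 + (5/6)·R2: [0, 0, 0, 0, 0]
2 nonzero rows, so the 4 vectors span a space of dimension 2.
Since 2 < 4, the vectors are linearly dependent.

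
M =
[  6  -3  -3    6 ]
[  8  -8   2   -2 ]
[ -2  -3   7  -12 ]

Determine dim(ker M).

2

Row reduce to echelon form.
R2 ← R2 − (4/3)·R1: [0, -4, 6, -10]
R3 ← R3 + (1/3)·R1: [0, -4, 6, -10]
R3 ← R3 − R2: [0, 0, 0, 0]
2 nonzero rows, so rank(M) = 2.
M has 4 columns; by rank–nullity, nullity = 4 − 2 = 2.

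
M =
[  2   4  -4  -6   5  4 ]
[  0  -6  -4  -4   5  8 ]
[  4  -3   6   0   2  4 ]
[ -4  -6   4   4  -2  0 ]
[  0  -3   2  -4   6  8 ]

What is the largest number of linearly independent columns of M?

Row reduce to echelon form.
R3 ← R3 − (2)·R1: [0, -11, 14, 12, -8, -4]
R4 ← R4 + (2)·R1: [0, 2, -4, -8, 8, 8]
R3 ← R3 − (11/6)·R2: [0, 0, 64/3, 58/3, -103/6, -56/3]
R4 ← R4 + (1/3)·R2: [0, 0, -16/3, -28/3, 29/3, 32/3]
R5 ← R5 − (1/2)·R2: [0, 0, 4, -2, 7/2, 4]
R4 ← R4 + (1/4)·R3: [0, 0, 0, -9/2, 43/8, 6]
R5 ← R5 − (3/16)·R3: [0, 0, 0, -45/8, 215/32, 15/2]
R5 ← R5 − (5/4)·R4: [0, 0, 0, 0, 0, 0]
Echelon form has 4 nonzero rows, so rank(M) = 4.
The rank gives the maximum number of linearly independent columns: 4.

4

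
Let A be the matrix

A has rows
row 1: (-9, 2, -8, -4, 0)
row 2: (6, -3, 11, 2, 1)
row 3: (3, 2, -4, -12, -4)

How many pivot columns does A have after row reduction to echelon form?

3

Row reduce to echelon form.
R2 ← R2 + (2/3)·R1: [0, -5/3, 17/3, -2/3, 1]
R3 ← R3 + (1/3)·R1: [0, 8/3, -20/3, -40/3, -4]
R3 ← R3 + (8/5)·R2: [0, 0, 12/5, -72/5, -12/5]
Echelon form has 3 nonzero rows, so rank(A) = 3.
Each nonzero row contributes one pivot column: 3 pivot columns.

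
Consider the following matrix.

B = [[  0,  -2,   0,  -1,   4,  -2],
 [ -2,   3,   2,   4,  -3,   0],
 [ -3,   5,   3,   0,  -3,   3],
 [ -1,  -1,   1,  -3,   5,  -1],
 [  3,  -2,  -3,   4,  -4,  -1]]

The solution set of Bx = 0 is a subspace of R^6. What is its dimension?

3

Row reduce to echelon form.
Swap R1 ↔ R2
R3 ← R3 − (3/2)·R1: [0, 1/2, 0, -6, 3/2, 3]
R4 ← R4 − (1/2)·R1: [0, -5/2, 0, -5, 13/2, -1]
R5 ← R5 + (3/2)·R1: [0, 5/2, 0, 10, -17/2, -1]
R3 ← R3 + (1/4)·R2: [0, 0, 0, -25/4, 5/2, 5/2]
R4 ← R4 − (5/4)·R2: [0, 0, 0, -15/4, 3/2, 3/2]
R5 ← R5 + (5/4)·R2: [0, 0, 0, 35/4, -7/2, -7/2]
R4 ← R4 − (3/5)·R3: [0, 0, 0, 0, 0, 0]
R5 ← R5 + (7/5)·R3: [0, 0, 0, 0, 0, 0]
3 nonzero rows, so rank(B) = 3.
B has 6 columns; by rank–nullity, nullity = 6 − 3 = 3.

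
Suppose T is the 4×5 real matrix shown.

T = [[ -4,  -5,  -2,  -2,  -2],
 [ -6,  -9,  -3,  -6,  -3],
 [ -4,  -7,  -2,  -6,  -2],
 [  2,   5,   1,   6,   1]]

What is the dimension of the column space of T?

2

Row reduce to echelon form.
R2 ← R2 − (3/2)·R1: [0, -3/2, 0, -3, 0]
R3 ← R3 − R1: [0, -2, 0, -4, 0]
R4 ← R4 + (1/2)·R1: [0, 5/2, 0, 5, 0]
R3 ← R3 − (4/3)·R2: [0, 0, 0, 0, 0]
R4 ← R4 + (5/3)·R2: [0, 0, 0, 0, 0]
Echelon form has 2 nonzero rows, so rank(T) = 2.
The column space has dimension equal to the rank: 2.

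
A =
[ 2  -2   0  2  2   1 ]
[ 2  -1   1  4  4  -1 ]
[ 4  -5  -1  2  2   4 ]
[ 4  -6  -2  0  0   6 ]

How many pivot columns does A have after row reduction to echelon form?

Row reduce to echelon form.
R2 ← R2 − R1: [0, 1, 1, 2, 2, -2]
R3 ← R3 − (2)·R1: [0, -1, -1, -2, -2, 2]
R4 ← R4 − (2)·R1: [0, -2, -2, -4, -4, 4]
R3 ← R3 + R2: [0, 0, 0, 0, 0, 0]
R4 ← R4 + (2)·R2: [0, 0, 0, 0, 0, 0]
Echelon form has 2 nonzero rows, so rank(A) = 2.
Each nonzero row contributes one pivot column: 2 pivot columns.

2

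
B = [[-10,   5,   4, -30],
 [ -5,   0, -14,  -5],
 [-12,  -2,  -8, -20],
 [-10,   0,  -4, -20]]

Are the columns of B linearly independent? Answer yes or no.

no

Row reduce B to echelon form.
R2 ← R2 − (1/2)·R1: [0, -5/2, -16, 10]
R3 ← R3 − (6/5)·R1: [0, -8, -64/5, 16]
R4 ← R4 − R1: [0, -5, -8, 10]
R3 ← R3 − (16/5)·R2: [0, 0, 192/5, -16]
R4 ← R4 − (2)·R2: [0, 0, 24, -10]
R4 ← R4 − (5/8)·R3: [0, 0, 0, 0]
3 pivots among 4 columns.
Only 3 < 4 pivot columns, so the columns are linearly dependent.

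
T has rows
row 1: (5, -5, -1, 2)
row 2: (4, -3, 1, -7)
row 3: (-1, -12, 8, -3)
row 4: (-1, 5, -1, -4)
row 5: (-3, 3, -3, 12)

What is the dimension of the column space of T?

Row reduce to echelon form.
R2 ← R2 − (4/5)·R1: [0, 1, 9/5, -43/5]
R3 ← R3 + (1/5)·R1: [0, -13, 39/5, -13/5]
R4 ← R4 + (1/5)·R1: [0, 4, -6/5, -18/5]
R5 ← R5 + (3/5)·R1: [0, 0, -18/5, 66/5]
R3 ← R3 + (13)·R2: [0, 0, 156/5, -572/5]
R4 ← R4 − (4)·R2: [0, 0, -42/5, 154/5]
R4 ← R4 + (7/26)·R3: [0, 0, 0, 0]
R5 ← R5 + (3/26)·R3: [0, 0, 0, 0]
Echelon form has 3 nonzero rows, so rank(T) = 3.
The column space has dimension equal to the rank: 3.

3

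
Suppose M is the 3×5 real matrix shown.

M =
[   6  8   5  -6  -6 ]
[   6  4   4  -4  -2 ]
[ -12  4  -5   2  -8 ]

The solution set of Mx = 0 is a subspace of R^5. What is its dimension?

3

Row reduce to echelon form.
R2 ← R2 − R1: [0, -4, -1, 2, 4]
R3 ← R3 + (2)·R1: [0, 20, 5, -10, -20]
R3 ← R3 + (5)·R2: [0, 0, 0, 0, 0]
2 nonzero rows, so rank(M) = 2.
M has 5 columns; by rank–nullity, nullity = 5 − 2 = 3.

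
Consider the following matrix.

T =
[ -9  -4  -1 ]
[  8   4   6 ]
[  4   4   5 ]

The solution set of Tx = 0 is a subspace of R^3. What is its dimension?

0

Row reduce to echelon form.
R2 ← R2 + (8/9)·R1: [0, 4/9, 46/9]
R3 ← R3 + (4/9)·R1: [0, 20/9, 41/9]
R3 ← R3 − (5)·R2: [0, 0, -21]
3 nonzero rows, so rank(T) = 3.
T has 3 columns; by rank–nullity, nullity = 3 − 3 = 0.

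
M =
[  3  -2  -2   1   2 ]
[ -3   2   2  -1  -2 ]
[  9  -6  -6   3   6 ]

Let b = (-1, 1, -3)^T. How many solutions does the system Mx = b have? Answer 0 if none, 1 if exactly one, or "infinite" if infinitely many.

infinite

Row reduce the augmented matrix [M | b].
R2 ← R2 + R1: [0, 0, 0, 0, 0, 0]
R3 ← R3 − (3)·R1: [0, 0, 0, 0, 0, 0]
The echelon form has 1 nonzero rows, and every pivot lies in the first 5 columns, so rank(M) = rank([M|b]) = 1.
The system is consistent.
rank = 1 < 5 unknowns, so there are infinitely many solutions.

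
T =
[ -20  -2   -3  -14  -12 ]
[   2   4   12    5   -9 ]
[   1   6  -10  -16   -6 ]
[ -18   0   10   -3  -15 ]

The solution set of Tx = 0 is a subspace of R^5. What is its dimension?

Row reduce to echelon form.
R2 ← R2 + (1/10)·R1: [0, 19/5, 117/10, 18/5, -51/5]
R3 ← R3 + (1/20)·R1: [0, 59/10, -203/20, -167/10, -33/5]
R4 ← R4 − (9/10)·R1: [0, 9/5, 127/10, 48/5, -21/5]
R3 ← R3 − (59/38)·R2: [0, 0, -538/19, -847/38, 351/38]
R4 ← R4 − (9/19)·R2: [0, 0, 136/19, 150/19, 12/19]
R4 ← R4 + (68/269)·R3: [0, 0, 0, 608/269, 798/269]
4 nonzero rows, so rank(T) = 4.
T has 5 columns; by rank–nullity, nullity = 5 − 4 = 1.

1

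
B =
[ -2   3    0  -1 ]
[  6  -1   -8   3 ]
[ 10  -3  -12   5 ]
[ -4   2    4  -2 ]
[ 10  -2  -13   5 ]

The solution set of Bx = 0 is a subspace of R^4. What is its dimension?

Row reduce to echelon form.
R2 ← R2 + (3)·R1: [0, 8, -8, 0]
R3 ← R3 + (5)·R1: [0, 12, -12, 0]
R4 ← R4 − (2)·R1: [0, -4, 4, 0]
R5 ← R5 + (5)·R1: [0, 13, -13, 0]
R3 ← R3 − (3/2)·R2: [0, 0, 0, 0]
R4 ← R4 + (1/2)·R2: [0, 0, 0, 0]
R5 ← R5 − (13/8)·R2: [0, 0, 0, 0]
2 nonzero rows, so rank(B) = 2.
B has 4 columns; by rank–nullity, nullity = 4 − 2 = 2.

2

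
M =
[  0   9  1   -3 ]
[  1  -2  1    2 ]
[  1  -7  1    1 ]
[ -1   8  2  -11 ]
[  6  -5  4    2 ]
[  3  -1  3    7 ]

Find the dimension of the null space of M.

Row reduce to echelon form.
Swap R1 ↔ R2
R3 ← R3 − R1: [0, -5, 0, -1]
R4 ← R4 + R1: [0, 6, 3, -9]
R5 ← R5 − (6)·R1: [0, 7, -2, -10]
R6 ← R6 − (3)·R1: [0, 5, 0, 1]
R3 ← R3 + (5/9)·R2: [0, 0, 5/9, -8/3]
R4 ← R4 − (2/3)·R2: [0, 0, 7/3, -7]
R5 ← R5 − (7/9)·R2: [0, 0, -25/9, -23/3]
R6 ← R6 − (5/9)·R2: [0, 0, -5/9, 8/3]
R4 ← R4 − (21/5)·R3: [0, 0, 0, 21/5]
R5 ← R5 + (5)·R3: [0, 0, 0, -21]
R6 ← R6 + R3: [0, 0, 0, 0]
R5 ← R5 + (5)·R4: [0, 0, 0, 0]
4 nonzero rows, so rank(M) = 4.
M has 4 columns; by rank–nullity, nullity = 4 − 4 = 0.

0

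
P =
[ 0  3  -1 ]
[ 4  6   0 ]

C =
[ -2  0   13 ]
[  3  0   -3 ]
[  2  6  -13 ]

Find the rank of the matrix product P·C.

2

First compute PC:
[[  7,  -6,   4],
 [ 10,   0,  34]]
Now row reduce the product.
R2 ← R2 − (10/7)·R1: [0, 60/7, 198/7]
2 nonzero rows, so rank(PC) = 2.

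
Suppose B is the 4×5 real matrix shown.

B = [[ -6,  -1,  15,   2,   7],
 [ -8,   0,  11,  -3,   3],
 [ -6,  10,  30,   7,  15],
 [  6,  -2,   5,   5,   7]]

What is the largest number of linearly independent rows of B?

Row reduce to echelon form.
R2 ← R2 − (4/3)·R1: [0, 4/3, -9, -17/3, -19/3]
R3 ← R3 − R1: [0, 11, 15, 5, 8]
R4 ← R4 + R1: [0, -3, 20, 7, 14]
R3 ← R3 − (33/4)·R2: [0, 0, 357/4, 207/4, 241/4]
R4 ← R4 + (9/4)·R2: [0, 0, -1/4, -23/4, -1/4]
R4 ← R4 + (1/357)·R3: [0, 0, 0, -667/119, -29/357]
Echelon form has 4 nonzero rows, so rank(B) = 4.
The rank gives the maximum number of linearly independent rows: 4.

4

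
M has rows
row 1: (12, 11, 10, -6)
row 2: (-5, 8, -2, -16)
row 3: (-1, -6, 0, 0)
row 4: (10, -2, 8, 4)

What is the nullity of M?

1

Row reduce to echelon form.
R2 ← R2 + (5/12)·R1: [0, 151/12, 13/6, -37/2]
R3 ← R3 + (1/12)·R1: [0, -61/12, 5/6, -1/2]
R4 ← R4 − (5/6)·R1: [0, -67/6, -1/3, 9]
R3 ← R3 + (61/151)·R2: [0, 0, 258/151, -1204/151]
R4 ← R4 + (134/151)·R2: [0, 0, 240/151, -1120/151]
R4 ← R4 − (40/43)·R3: [0, 0, 0, 0]
3 nonzero rows, so rank(M) = 3.
M has 4 columns; by rank–nullity, nullity = 4 − 3 = 1.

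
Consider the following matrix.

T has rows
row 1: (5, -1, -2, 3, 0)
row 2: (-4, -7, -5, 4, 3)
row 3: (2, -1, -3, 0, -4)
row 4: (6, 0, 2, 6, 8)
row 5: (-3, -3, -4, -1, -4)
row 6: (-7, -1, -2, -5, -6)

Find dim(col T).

3

Row reduce to echelon form.
R2 ← R2 + (4/5)·R1: [0, -39/5, -33/5, 32/5, 3]
R3 ← R3 − (2/5)·R1: [0, -3/5, -11/5, -6/5, -4]
R4 ← R4 − (6/5)·R1: [0, 6/5, 22/5, 12/5, 8]
R5 ← R5 + (3/5)·R1: [0, -18/5, -26/5, 4/5, -4]
R6 ← R6 + (7/5)·R1: [0, -12/5, -24/5, -4/5, -6]
R3 ← R3 − (1/13)·R2: [0, 0, -22/13, -22/13, -55/13]
R4 ← R4 + (2/13)·R2: [0, 0, 44/13, 44/13, 110/13]
R5 ← R5 − (6/13)·R2: [0, 0, -28/13, -28/13, -70/13]
R6 ← R6 − (4/13)·R2: [0, 0, -36/13, -36/13, -90/13]
R4 ← R4 + (2)·R3: [0, 0, 0, 0, 0]
R5 ← R5 − (14/11)·R3: [0, 0, 0, 0, 0]
R6 ← R6 − (18/11)·R3: [0, 0, 0, 0, 0]
Echelon form has 3 nonzero rows, so rank(T) = 3.
The column space has dimension equal to the rank: 3.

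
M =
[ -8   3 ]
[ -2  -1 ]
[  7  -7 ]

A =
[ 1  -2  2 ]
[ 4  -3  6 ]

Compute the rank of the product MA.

2

First compute MA:
[[  4,   7,   2],
 [ -6,   7, -10],
 [-21,   7, -28]]
Now row reduce the product.
R2 ← R2 + (3/2)·R1: [0, 35/2, -7]
R3 ← R3 + (21/4)·R1: [0, 175/4, -35/2]
R3 ← R3 − (5/2)·R2: [0, 0, 0]
2 nonzero rows, so rank(MA) = 2.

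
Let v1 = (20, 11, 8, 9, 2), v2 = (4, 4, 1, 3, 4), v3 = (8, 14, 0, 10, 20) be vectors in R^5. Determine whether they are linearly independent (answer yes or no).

Form the matrix with these vectors as rows and row reduce.
R2 ← R2 − (1/5)·R1: [0, 9/5, -3/5, 6/5, 18/5]
R3 ← R3 − (2/5)·R1: [0, 48/5, -16/5, 32/5, 96/5]
R3 ← R3 − (16/3)·R2: [0, 0, 0, 0, 0]
2 nonzero rows, so the 3 vectors span a space of dimension 2.
Since 2 < 3, the vectors are linearly dependent.

no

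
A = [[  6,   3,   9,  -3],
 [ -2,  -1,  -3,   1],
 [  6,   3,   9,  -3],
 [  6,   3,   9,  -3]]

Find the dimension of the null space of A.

Row reduce to echelon form.
R2 ← R2 + (1/3)·R1: [0, 0, 0, 0]
R3 ← R3 − R1: [0, 0, 0, 0]
R4 ← R4 − R1: [0, 0, 0, 0]
1 nonzero row, so rank(A) = 1.
A has 4 columns; by rank–nullity, nullity = 4 − 1 = 3.

3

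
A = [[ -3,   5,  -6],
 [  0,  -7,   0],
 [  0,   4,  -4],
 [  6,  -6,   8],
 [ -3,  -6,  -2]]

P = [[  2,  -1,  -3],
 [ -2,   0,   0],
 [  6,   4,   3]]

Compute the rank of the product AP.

First compute AP:
[[-52, -21,  -9],
 [ 14,   0,   0],
 [-32, -16, -12],
 [ 72,  26,   6],
 [ -6,  -5,   3]]
Now row reduce the product.
R2 ← R2 + (7/26)·R1: [0, -147/26, -63/26]
R3 ← R3 − (8/13)·R1: [0, -40/13, -84/13]
R4 ← R4 + (18/13)·R1: [0, -40/13, -84/13]
R5 ← R5 − (3/26)·R1: [0, -67/26, 105/26]
R3 ← R3 − (80/147)·R2: [0, 0, -36/7]
R4 ← R4 − (80/147)·R2: [0, 0, -36/7]
R5 ← R5 − (67/147)·R2: [0, 0, 36/7]
R4 ← R4 − R3: [0, 0, 0]
R5 ← R5 + R3: [0, 0, 0]
3 nonzero rows, so rank(AP) = 3.

3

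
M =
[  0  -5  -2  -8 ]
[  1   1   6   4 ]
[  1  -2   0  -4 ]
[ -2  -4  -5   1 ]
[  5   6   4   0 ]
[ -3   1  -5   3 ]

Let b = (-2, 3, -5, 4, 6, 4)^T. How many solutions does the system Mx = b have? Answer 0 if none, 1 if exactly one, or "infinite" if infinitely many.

0

Row reduce the augmented matrix [M | b].
Swap R1 ↔ R2
R3 ← R3 − R1: [0, -3, -6, -8, -8]
R4 ← R4 + (2)·R1: [0, -2, 7, 9, 10]
R5 ← R5 − (5)·R1: [0, 1, -26, -20, -9]
R6 ← R6 + (3)·R1: [0, 4, 13, 15, 13]
R3 ← R3 − (3/5)·R2: [0, 0, -24/5, -16/5, -34/5]
R4 ← R4 − (2/5)·R2: [0, 0, 39/5, 61/5, 54/5]
R5 ← R5 + (1/5)·R2: [0, 0, -132/5, -108/5, -47/5]
R6 ← R6 + (4/5)·R2: [0, 0, 57/5, 43/5, 57/5]
R4 ← R4 + (13/8)·R3: [0, 0, 0, 7, -1/4]
R5 ← R5 − (11/2)·R3: [0, 0, 0, -4, 28]
R6 ← R6 + (19/8)·R3: [0, 0, 0, 1, -19/4]
R5 ← R5 + (4/7)·R4: [0, 0, 0, 0, 195/7]
R6 ← R6 − (1/7)·R4: [0, 0, 0, 0, -33/7]
R6 ← R6 + (11/65)·R5: [0, 0, 0, 0, 0]
The echelon form has 5 nonzero rows; the last pivot sits in the augmented column, so rank(M) = 4 but rank([M|b]) = 5.
Since the ranks differ, the system is inconsistent.
It has no solutions.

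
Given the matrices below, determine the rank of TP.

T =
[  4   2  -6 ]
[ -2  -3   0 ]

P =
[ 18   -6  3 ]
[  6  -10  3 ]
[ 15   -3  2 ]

2

First compute TP:
[[ -6, -26,   6],
 [-54,  42, -15]]
Now row reduce the product.
R2 ← R2 − (9)·R1: [0, 276, -69]
2 nonzero rows, so rank(TP) = 2.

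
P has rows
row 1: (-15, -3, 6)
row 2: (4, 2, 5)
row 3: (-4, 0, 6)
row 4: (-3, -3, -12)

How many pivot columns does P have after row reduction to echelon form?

2

Row reduce to echelon form.
R2 ← R2 + (4/15)·R1: [0, 6/5, 33/5]
R3 ← R3 − (4/15)·R1: [0, 4/5, 22/5]
R4 ← R4 − (1/5)·R1: [0, -12/5, -66/5]
R3 ← R3 − (2/3)·R2: [0, 0, 0]
R4 ← R4 + (2)·R2: [0, 0, 0]
Echelon form has 2 nonzero rows, so rank(P) = 2.
Each nonzero row contributes one pivot column: 2 pivot columns.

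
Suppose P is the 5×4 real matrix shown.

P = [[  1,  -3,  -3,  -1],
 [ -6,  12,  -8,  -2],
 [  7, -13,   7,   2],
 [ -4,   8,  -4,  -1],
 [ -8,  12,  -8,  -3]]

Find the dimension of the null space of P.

1

Row reduce to echelon form.
R2 ← R2 + (6)·R1: [0, -6, -26, -8]
R3 ← R3 − (7)·R1: [0, 8, 28, 9]
R4 ← R4 + (4)·R1: [0, -4, -16, -5]
R5 ← R5 + (8)·R1: [0, -12, -32, -11]
R3 ← R3 + (4/3)·R2: [0, 0, -20/3, -5/3]
R4 ← R4 − (2/3)·R2: [0, 0, 4/3, 1/3]
R5 ← R5 − (2)·R2: [0, 0, 20, 5]
R4 ← R4 + (1/5)·R3: [0, 0, 0, 0]
R5 ← R5 + (3)·R3: [0, 0, 0, 0]
3 nonzero rows, so rank(P) = 3.
P has 4 columns; by rank–nullity, nullity = 4 − 3 = 1.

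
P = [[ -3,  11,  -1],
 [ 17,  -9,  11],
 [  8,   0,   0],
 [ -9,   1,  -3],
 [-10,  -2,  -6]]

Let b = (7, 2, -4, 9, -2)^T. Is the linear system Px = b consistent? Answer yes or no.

Row reduce the augmented matrix [P | b].
R2 ← R2 + (17/3)·R1: [0, 160/3, 16/3, 125/3]
R3 ← R3 + (8/3)·R1: [0, 88/3, -8/3, 44/3]
R4 ← R4 − (3)·R1: [0, -32, 0, -12]
R5 ← R5 − (10/3)·R1: [0, -116/3, -8/3, -76/3]
R3 ← R3 − (11/20)·R2: [0, 0, -28/5, -33/4]
R4 ← R4 + (3/5)·R2: [0, 0, 16/5, 13]
R5 ← R5 + (29/40)·R2: [0, 0, 6/5, 39/8]
R4 ← R4 + (4/7)·R3: [0, 0, 0, 58/7]
R5 ← R5 + (3/14)·R3: [0, 0, 0, 87/28]
R5 ← R5 − (3/8)·R4: [0, 0, 0, 0]
The echelon form has 4 nonzero rows; the last pivot sits in the augmented column, so rank(P) = 3 but rank([P|b]) = 4.
Since the ranks differ, the system is inconsistent.

no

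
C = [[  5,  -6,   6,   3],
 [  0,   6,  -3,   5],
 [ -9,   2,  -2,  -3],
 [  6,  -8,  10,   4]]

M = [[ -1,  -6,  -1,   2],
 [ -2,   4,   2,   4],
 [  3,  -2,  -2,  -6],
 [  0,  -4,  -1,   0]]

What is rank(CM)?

2

First compute CM:
[[ 25, -78, -32, -50],
 [-21,  10,  13,  42],
 [ -1,  78,  20,   2],
 [ 40, -104, -46, -80]]
Now row reduce the product.
R2 ← R2 + (21/25)·R1: [0, -1388/25, -347/25, 0]
R3 ← R3 + (1/25)·R1: [0, 1872/25, 468/25, 0]
R4 ← R4 − (8/5)·R1: [0, 104/5, 26/5, 0]
R3 ← R3 + (468/347)·R2: [0, 0, 0, 0]
R4 ← R4 + (130/347)·R2: [0, 0, 0, 0]
2 nonzero rows, so rank(CM) = 2.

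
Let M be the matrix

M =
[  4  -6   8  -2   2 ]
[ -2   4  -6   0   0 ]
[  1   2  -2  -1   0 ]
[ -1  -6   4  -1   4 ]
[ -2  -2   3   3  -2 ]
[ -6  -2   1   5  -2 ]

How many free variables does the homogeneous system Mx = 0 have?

Row reduce to echelon form.
R2 ← R2 + (1/2)·R1: [0, 1, -2, -1, 1]
R3 ← R3 − (1/4)·R1: [0, 7/2, -4, -1/2, -1/2]
R4 ← R4 + (1/4)·R1: [0, -15/2, 6, -3/2, 9/2]
R5 ← R5 + (1/2)·R1: [0, -5, 7, 2, -1]
R6 ← R6 + (3/2)·R1: [0, -11, 13, 2, 1]
R3 ← R3 − (7/2)·R2: [0, 0, 3, 3, -4]
R4 ← R4 + (15/2)·R2: [0, 0, -9, -9, 12]
R5 ← R5 + (5)·R2: [0, 0, -3, -3, 4]
R6 ← R6 + (11)·R2: [0, 0, -9, -9, 12]
R4 ← R4 + (3)·R3: [0, 0, 0, 0, 0]
R5 ← R5 + R3: [0, 0, 0, 0, 0]
R6 ← R6 + (3)·R3: [0, 0, 0, 0, 0]
3 nonzero rows, so rank(M) = 3.
M has 5 columns; by rank–nullity, nullity = 5 − 3 = 2.

2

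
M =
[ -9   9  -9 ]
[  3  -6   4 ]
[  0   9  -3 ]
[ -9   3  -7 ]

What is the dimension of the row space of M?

2

Row reduce to echelon form.
R2 ← R2 + (1/3)·R1: [0, -3, 1]
R4 ← R4 − R1: [0, -6, 2]
R3 ← R3 + (3)·R2: [0, 0, 0]
R4 ← R4 − (2)·R2: [0, 0, 0]
Echelon form has 2 nonzero rows, so rank(M) = 2.
The row space has dimension equal to the rank: 2.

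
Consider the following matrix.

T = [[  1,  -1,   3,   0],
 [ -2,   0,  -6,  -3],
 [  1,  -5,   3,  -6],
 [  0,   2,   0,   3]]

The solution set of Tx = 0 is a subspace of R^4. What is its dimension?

2

Row reduce to echelon form.
R2 ← R2 + (2)·R1: [0, -2, 0, -3]
R3 ← R3 − R1: [0, -4, 0, -6]
R3 ← R3 − (2)·R2: [0, 0, 0, 0]
R4 ← R4 + R2: [0, 0, 0, 0]
2 nonzero rows, so rank(T) = 2.
T has 4 columns; by rank–nullity, nullity = 4 − 2 = 2.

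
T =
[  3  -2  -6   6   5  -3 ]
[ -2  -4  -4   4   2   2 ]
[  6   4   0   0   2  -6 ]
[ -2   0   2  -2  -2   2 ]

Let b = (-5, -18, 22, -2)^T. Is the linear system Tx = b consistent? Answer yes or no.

Row reduce the augmented matrix [T | b].
R2 ← R2 + (2/3)·R1: [0, -16/3, -8, 8, 16/3, 0, -64/3]
R3 ← R3 − (2)·R1: [0, 8, 12, -12, -8, 0, 32]
R4 ← R4 + (2/3)·R1: [0, -4/3, -2, 2, 4/3, 0, -16/3]
R3 ← R3 + (3/2)·R2: [0, 0, 0, 0, 0, 0, 0]
R4 ← R4 − (1/4)·R2: [0, 0, 0, 0, 0, 0, 0]
The echelon form has 2 nonzero rows, and every pivot lies in the first 6 columns, so rank(T) = rank([T|b]) = 2.
The system is consistent.

yes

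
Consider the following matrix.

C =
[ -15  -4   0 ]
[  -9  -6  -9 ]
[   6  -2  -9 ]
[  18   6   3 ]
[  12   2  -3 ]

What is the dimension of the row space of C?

Row reduce to echelon form.
R2 ← R2 − (3/5)·R1: [0, -18/5, -9]
R3 ← R3 + (2/5)·R1: [0, -18/5, -9]
R4 ← R4 + (6/5)·R1: [0, 6/5, 3]
R5 ← R5 + (4/5)·R1: [0, -6/5, -3]
R3 ← R3 − R2: [0, 0, 0]
R4 ← R4 + (1/3)·R2: [0, 0, 0]
R5 ← R5 − (1/3)·R2: [0, 0, 0]
Echelon form has 2 nonzero rows, so rank(C) = 2.
The row space has dimension equal to the rank: 2.

2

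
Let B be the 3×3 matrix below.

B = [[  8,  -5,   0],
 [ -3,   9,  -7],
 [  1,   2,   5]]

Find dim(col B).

3

Row reduce to echelon form.
R2 ← R2 + (3/8)·R1: [0, 57/8, -7]
R3 ← R3 − (1/8)·R1: [0, 21/8, 5]
R3 ← R3 − (7/19)·R2: [0, 0, 144/19]
Echelon form has 3 nonzero rows, so rank(B) = 3.
The column space has dimension equal to the rank: 3.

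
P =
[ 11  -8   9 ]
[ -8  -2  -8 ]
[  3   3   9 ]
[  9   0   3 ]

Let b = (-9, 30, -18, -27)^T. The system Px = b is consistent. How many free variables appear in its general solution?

Row reduce the augmented matrix [P | b].
R2 ← R2 + (8/11)·R1: [0, -86/11, -16/11, 258/11]
R3 ← R3 − (3/11)·R1: [0, 57/11, 72/11, -171/11]
R4 ← R4 − (9/11)·R1: [0, 72/11, -48/11, -216/11]
R3 ← R3 + (57/86)·R2: [0, 0, 240/43, 0]
R4 ← R4 + (36/43)·R2: [0, 0, -240/43, 0]
R4 ← R4 + R3: [0, 0, 0, 0]
The echelon form has 3 nonzero rows, and every pivot lies in the first 3 columns, so rank(P) = rank([P|b]) = 3.
The system is consistent.
Free variables = (unknowns) − (rank) = 3 − 3 = 0.

0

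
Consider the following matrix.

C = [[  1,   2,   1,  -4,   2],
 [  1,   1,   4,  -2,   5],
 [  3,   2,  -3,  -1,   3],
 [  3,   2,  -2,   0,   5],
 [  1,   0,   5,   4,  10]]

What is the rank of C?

4

Row reduce to echelon form.
R2 ← R2 − R1: [0, -1, 3, 2, 3]
R3 ← R3 − (3)·R1: [0, -4, -6, 11, -3]
R4 ← R4 − (3)·R1: [0, -4, -5, 12, -1]
R5 ← R5 − R1: [0, -2, 4, 8, 8]
R3 ← R3 − (4)·R2: [0, 0, -18, 3, -15]
R4 ← R4 − (4)·R2: [0, 0, -17, 4, -13]
R5 ← R5 − (2)·R2: [0, 0, -2, 4, 2]
R4 ← R4 − (17/18)·R3: [0, 0, 0, 7/6, 7/6]
R5 ← R5 − (1/9)·R3: [0, 0, 0, 11/3, 11/3]
R5 ← R5 − (22/7)·R4: [0, 0, 0, 0, 0]
Echelon form has 4 nonzero rows, so rank(C) = 4.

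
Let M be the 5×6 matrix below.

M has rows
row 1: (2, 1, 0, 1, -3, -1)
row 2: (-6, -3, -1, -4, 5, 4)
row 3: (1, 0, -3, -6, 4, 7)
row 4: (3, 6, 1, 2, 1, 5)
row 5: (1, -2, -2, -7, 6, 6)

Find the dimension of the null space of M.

Row reduce to echelon form.
R2 ← R2 + (3)·R1: [0, 0, -1, -1, -4, 1]
R3 ← R3 − (1/2)·R1: [0, -1/2, -3, -13/2, 11/2, 15/2]
R4 ← R4 − (3/2)·R1: [0, 9/2, 1, 1/2, 11/2, 13/2]
R5 ← R5 − (1/2)·R1: [0, -5/2, -2, -15/2, 15/2, 13/2]
Swap R2 ↔ R3
R4 ← R4 + (9)·R2: [0, 0, -26, -58, 55, 74]
R5 ← R5 − (5)·R2: [0, 0, 13, 25, -20, -31]
R4 ← R4 − (26)·R3: [0, 0, 0, -32, 159, 48]
R5 ← R5 + (13)·R3: [0, 0, 0, 12, -72, -18]
R5 ← R5 + (3/8)·R4: [0, 0, 0, 0, -99/8, 0]
5 nonzero rows, so rank(M) = 5.
M has 6 columns; by rank–nullity, nullity = 6 − 5 = 1.

1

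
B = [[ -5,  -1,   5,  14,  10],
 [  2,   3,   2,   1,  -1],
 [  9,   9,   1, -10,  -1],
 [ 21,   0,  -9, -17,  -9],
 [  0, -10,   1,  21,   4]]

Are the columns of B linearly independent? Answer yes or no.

Row reduce B to echelon form.
R2 ← R2 + (2/5)·R1: [0, 13/5, 4, 33/5, 3]
R3 ← R3 + (9/5)·R1: [0, 36/5, 10, 76/5, 17]
R4 ← R4 + (21/5)·R1: [0, -21/5, 12, 209/5, 33]
R3 ← R3 − (36/13)·R2: [0, 0, -14/13, -40/13, 113/13]
R4 ← R4 + (21/13)·R2: [0, 0, 240/13, 682/13, 492/13]
R5 ← R5 + (50/13)·R2: [0, 0, 213/13, 603/13, 202/13]
R4 ← R4 + (120/7)·R3: [0, 0, 0, -2/7, 1308/7]
R5 ← R5 + (213/14)·R3: [0, 0, 0, -3/7, 2069/14]
R5 ← R5 − (3/2)·R4: [0, 0, 0, 0, -265/2]
5 pivots among 5 columns.
Every column is a pivot column, so the columns are linearly independent.

yes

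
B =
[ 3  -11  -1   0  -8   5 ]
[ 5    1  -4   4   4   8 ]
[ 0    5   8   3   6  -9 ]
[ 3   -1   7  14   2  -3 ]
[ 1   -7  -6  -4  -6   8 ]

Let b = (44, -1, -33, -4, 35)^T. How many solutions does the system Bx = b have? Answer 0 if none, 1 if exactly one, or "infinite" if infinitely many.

Row reduce the augmented matrix [B | b].
R2 ← R2 − (5/3)·R1: [0, 58/3, -7/3, 4, 52/3, -1/3, -223/3]
R4 ← R4 − R1: [0, 10, 8, 14, 10, -8, -48]
R5 ← R5 − (1/3)·R1: [0, -10/3, -17/3, -4, -10/3, 19/3, 61/3]
R3 ← R3 − (15/58)·R2: [0, 0, 499/58, 57/29, 44/29, -517/58, -799/58]
R4 ← R4 − (15/29)·R2: [0, 0, 267/29, 346/29, 30/29, -227/29, -277/29]
R5 ← R5 + (5/29)·R2: [0, 0, -176/29, -96/29, -10/29, 182/29, 218/29]
R4 ← R4 − (534/499)·R3: [0, 0, 0, 4904/499, -294/499, 854/499, 2590/499]
R5 ← R5 + (352/499)·R3: [0, 0, 0, -960/499, 362/499, -6/499, -1098/499]
R5 ← R5 + (120/613)·R4: [0, 0, 0, 0, 374/613, 198/613, -726/613]
The echelon form has 5 nonzero rows, and every pivot lies in the first 6 columns, so rank(B) = rank([B|b]) = 5.
The system is consistent.
rank = 5 < 6 unknowns, so there are infinitely many solutions.

infinite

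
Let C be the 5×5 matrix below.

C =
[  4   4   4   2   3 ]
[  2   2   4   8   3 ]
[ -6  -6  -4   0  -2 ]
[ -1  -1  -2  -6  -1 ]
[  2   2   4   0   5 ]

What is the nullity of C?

Row reduce to echelon form.
R2 ← R2 − (1/2)·R1: [0, 0, 2, 7, 3/2]
R3 ← R3 + (3/2)·R1: [0, 0, 2, 3, 5/2]
R4 ← R4 + (1/4)·R1: [0, 0, -1, -11/2, -1/4]
R5 ← R5 − (1/2)·R1: [0, 0, 2, -1, 7/2]
R3 ← R3 − R2: [0, 0, 0, -4, 1]
R4 ← R4 + (1/2)·R2: [0, 0, 0, -2, 1/2]
R5 ← R5 − R2: [0, 0, 0, -8, 2]
R4 ← R4 − (1/2)·R3: [0, 0, 0, 0, 0]
R5 ← R5 − (2)·R3: [0, 0, 0, 0, 0]
3 nonzero rows, so rank(C) = 3.
C has 5 columns; by rank–nullity, nullity = 5 − 3 = 2.

2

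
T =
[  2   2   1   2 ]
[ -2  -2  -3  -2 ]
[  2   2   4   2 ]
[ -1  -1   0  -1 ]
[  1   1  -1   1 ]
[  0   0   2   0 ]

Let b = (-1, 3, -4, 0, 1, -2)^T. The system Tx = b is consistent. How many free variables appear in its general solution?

Row reduce the augmented matrix [T | b].
R2 ← R2 + R1: [0, 0, -2, 0, 2]
R3 ← R3 − R1: [0, 0, 3, 0, -3]
R4 ← R4 + (1/2)·R1: [0, 0, 1/2, 0, -1/2]
R5 ← R5 − (1/2)·R1: [0, 0, -3/2, 0, 3/2]
R3 ← R3 + (3/2)·R2: [0, 0, 0, 0, 0]
R4 ← R4 + (1/4)·R2: [0, 0, 0, 0, 0]
R5 ← R5 − (3/4)·R2: [0, 0, 0, 0, 0]
R6 ← R6 + R2: [0, 0, 0, 0, 0]
The echelon form has 2 nonzero rows, and every pivot lies in the first 4 columns, so rank(T) = rank([T|b]) = 2.
The system is consistent.
Free variables = (unknowns) − (rank) = 4 − 2 = 2.

2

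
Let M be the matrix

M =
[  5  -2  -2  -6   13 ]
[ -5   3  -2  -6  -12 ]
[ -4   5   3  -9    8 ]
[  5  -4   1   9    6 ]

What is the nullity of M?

Row reduce to echelon form.
R2 ← R2 + R1: [0, 1, -4, -12, 1]
R3 ← R3 + (4/5)·R1: [0, 17/5, 7/5, -69/5, 92/5]
R4 ← R4 − R1: [0, -2, 3, 15, -7]
R3 ← R3 − (17/5)·R2: [0, 0, 15, 27, 15]
R4 ← R4 + (2)·R2: [0, 0, -5, -9, -5]
R4 ← R4 + (1/3)·R3: [0, 0, 0, 0, 0]
3 nonzero rows, so rank(M) = 3.
M has 5 columns; by rank–nullity, nullity = 5 − 3 = 2.

2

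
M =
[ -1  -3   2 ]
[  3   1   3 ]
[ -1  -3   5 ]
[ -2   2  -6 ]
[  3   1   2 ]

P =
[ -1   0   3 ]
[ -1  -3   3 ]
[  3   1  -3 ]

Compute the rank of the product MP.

3

First compute MP:
[[ 10,  11, -18],
 [  5,   0,   3],
 [ 19,  14, -27],
 [-18, -12,  18],
 [  2,  -1,   6]]
Now row reduce the product.
R2 ← R2 − (1/2)·R1: [0, -11/2, 12]
R3 ← R3 − (19/10)·R1: [0, -69/10, 36/5]
R4 ← R4 + (9/5)·R1: [0, 39/5, -72/5]
R5 ← R5 − (1/5)·R1: [0, -16/5, 48/5]
R3 ← R3 − (69/55)·R2: [0, 0, -432/55]
R4 ← R4 + (78/55)·R2: [0, 0, 144/55]
R5 ← R5 − (32/55)·R2: [0, 0, 144/55]
R4 ← R4 + (1/3)·R3: [0, 0, 0]
R5 ← R5 + (1/3)·R3: [0, 0, 0]
3 nonzero rows, so rank(MP) = 3.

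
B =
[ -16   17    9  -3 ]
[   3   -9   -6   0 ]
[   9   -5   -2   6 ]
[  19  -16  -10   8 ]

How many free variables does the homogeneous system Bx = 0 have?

0

Row reduce to echelon form.
R2 ← R2 + (3/16)·R1: [0, -93/16, -69/16, -9/16]
R3 ← R3 + (9/16)·R1: [0, 73/16, 49/16, 69/16]
R4 ← R4 + (19/16)·R1: [0, 67/16, 11/16, 71/16]
R3 ← R3 + (73/93)·R2: [0, 0, -10/31, 120/31]
R4 ← R4 + (67/93)·R2: [0, 0, -75/31, 125/31]
R4 ← R4 − (15/2)·R3: [0, 0, 0, -25]
4 nonzero rows, so rank(B) = 4.
B has 4 columns; by rank–nullity, nullity = 4 − 4 = 0.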